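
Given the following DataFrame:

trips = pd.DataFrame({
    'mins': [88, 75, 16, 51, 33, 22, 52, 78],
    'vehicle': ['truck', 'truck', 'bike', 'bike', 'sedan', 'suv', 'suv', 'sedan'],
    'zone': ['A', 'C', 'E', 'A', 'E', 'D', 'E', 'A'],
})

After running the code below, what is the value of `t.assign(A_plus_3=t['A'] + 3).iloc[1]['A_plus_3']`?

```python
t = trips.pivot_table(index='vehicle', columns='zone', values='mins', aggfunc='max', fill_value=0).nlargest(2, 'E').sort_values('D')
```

3

pivot: rows=vehicle, cols=zone, max(mins):
zone      A   C   D   E
vehicle                
bike     51   0   0  16
sedan    78   0   0  33
suv       0   0  22  52
truck    88  75   0   0
take 2 rows with largest E:
zone      A  C   D   E
vehicle               
suv       0  0  22  52
sedan    78  0   0  33
sort by D:
zone      A  C   D   E
vehicle               
sedan    78  0   0  33
suv       0  0  22  52
add column A_plus_3 = t['A'] + 3:
zone      A  C   D   E  A_plus_3
vehicle                         
sedan    78  0   0  33        81
suv       0  0  22  52         3
Reading off the value at position 1, column 'A_plus_3', we get 3.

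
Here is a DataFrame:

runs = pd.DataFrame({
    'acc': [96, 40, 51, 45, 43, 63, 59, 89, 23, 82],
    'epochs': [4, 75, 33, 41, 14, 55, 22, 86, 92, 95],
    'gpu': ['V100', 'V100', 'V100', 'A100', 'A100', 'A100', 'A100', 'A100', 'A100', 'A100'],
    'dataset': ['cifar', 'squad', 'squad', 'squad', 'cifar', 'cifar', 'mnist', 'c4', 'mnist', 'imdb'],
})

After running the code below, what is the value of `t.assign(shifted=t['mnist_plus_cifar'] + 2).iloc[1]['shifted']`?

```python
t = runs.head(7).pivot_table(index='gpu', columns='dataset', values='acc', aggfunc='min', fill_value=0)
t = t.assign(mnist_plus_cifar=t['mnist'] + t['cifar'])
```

98

take first 7 rows:
   acc  epochs   gpu dataset
0   96       4  V100   cifar
1   40      75  V100   squad
2   51      33  V100   squad
3   45      41  A100   squad
4   43      14  A100   cifar
5   63      55  A100   cifar
6   59      22  A100   mnist
pivot: rows=gpu, cols=dataset, min(acc):
dataset  cifar  mnist  squad
gpu                         
A100        43     59     45
V100        96      0     40
add column mnist_plus_cifar = t['mnist'] + t['cifar']:
dataset  cifar  mnist  squad  mnist_plus_cifar
gpu                                           
A100        43     59     45               102
V100        96      0     40                96
add column shifted = t['mnist_plus_cifar'] + 2:
dataset  cifar  mnist  squad  mnist_plus_cifar  shifted
gpu                                                    
A100        43     59     45               102      104
V100        96      0     40                96       98
Taking the value at position 1, column 'shifted' gives 98.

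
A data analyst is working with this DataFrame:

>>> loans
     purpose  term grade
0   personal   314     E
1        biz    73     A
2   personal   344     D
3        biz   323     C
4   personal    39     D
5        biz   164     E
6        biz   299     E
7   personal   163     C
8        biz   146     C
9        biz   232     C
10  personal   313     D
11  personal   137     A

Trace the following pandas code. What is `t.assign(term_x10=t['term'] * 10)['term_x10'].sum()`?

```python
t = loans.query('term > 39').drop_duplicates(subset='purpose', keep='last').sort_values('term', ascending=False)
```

filter rows where term > 39:
     purpose  term grade
0   personal   314     E
1        biz    73     A
2   personal   344     D
3        biz   323     C
5        biz   164     E
6        biz   299     E
7   personal   163     C
8        biz   146     C
9        biz   232     C
10  personal   313     D
11  personal   137     A
drop duplicate purpose (keep=last):
     purpose  term grade
9        biz   232     C
11  personal   137     A
sort by term descending:
     purpose  term grade
9        biz   232     C
11  personal   137     A
add column term_x10 = t['term'] * 10:
     purpose  term grade  term_x10
9        biz   232     C      2320
11  personal   137     A      1370
Taking the sum of column 'term_x10' gives 3690.

3690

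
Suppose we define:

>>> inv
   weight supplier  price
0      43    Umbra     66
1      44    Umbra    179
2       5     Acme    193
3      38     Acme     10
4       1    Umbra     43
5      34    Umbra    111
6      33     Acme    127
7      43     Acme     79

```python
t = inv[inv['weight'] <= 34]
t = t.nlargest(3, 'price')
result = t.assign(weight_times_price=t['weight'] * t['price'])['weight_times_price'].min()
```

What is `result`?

filter rows where weight <= 34:
   weight supplier  price
2       5     Acme    193
4       1    Umbra     43
5      34    Umbra    111
6      33     Acme    127
take 3 rows with largest price:
   weight supplier  price
2       5     Acme    193
6      33     Acme    127
5      34    Umbra    111
add column weight_times_price = t['weight'] * t['price']:
   weight supplier  price  weight_times_price
2       5     Acme    193                 965
6      33     Acme    127                4191
5      34    Umbra    111                3774
Taking the min of column 'weight_times_price' gives 965.

965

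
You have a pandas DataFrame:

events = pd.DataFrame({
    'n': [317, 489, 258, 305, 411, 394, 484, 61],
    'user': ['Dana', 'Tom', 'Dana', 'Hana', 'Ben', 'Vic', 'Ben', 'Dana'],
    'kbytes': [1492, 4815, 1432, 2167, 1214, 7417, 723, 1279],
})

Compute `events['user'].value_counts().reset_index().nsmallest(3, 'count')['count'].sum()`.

value_counts of user:
user
Dana    3
Ben     2
Tom     1
Hana    1
Vic     1
Name: count, dtype: int64
reset_index():
   user  count
0  Dana      3
1   Ben      2
2   Tom      1
3  Hana      1
4   Vic      1
take 3 rows with smallest count:
   user  count
2   Tom      1
3  Hana      1
4   Vic      1
So sum() = 3.

3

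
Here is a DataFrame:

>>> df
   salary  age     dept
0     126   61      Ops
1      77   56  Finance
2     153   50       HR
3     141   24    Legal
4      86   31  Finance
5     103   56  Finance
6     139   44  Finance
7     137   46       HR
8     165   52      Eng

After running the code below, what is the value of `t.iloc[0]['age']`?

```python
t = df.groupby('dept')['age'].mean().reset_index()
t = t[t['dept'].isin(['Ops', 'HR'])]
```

group by dept, mean of age:
dept
Eng        52.00
Finance    46.75
HR         48.00
Legal      24.00
Ops        61.00
Name: age, dtype: float64
reset_index():
      dept    age
0      Eng  52.00
1  Finance  46.75
2       HR  48.00
3    Legal  24.00
4      Ops  61.00
filter rows where dept in ['Ops', 'HR']:
  dept   age
2   HR  48.0
4  Ops  61.0
Then the value at position 0, column 'age': 48.0

48.0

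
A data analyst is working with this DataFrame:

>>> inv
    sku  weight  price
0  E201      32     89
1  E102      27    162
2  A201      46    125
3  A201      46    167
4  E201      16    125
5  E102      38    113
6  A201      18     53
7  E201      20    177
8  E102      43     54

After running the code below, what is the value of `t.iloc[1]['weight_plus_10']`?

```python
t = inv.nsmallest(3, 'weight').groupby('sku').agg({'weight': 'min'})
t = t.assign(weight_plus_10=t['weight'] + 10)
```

26

take 3 rows with smallest weight:
    sku  weight  price
4  E201      16    125
6  A201      18     53
7  E201      20    177
group by sku, min of weight:
      weight
sku         
A201      18
E201      16
add column weight_plus_10 = t['weight'] + 10:
      weight  weight_plus_10
sku                         
A201      18              28
E201      16              26
Then the value at position 1, column 'weight_plus_10': 26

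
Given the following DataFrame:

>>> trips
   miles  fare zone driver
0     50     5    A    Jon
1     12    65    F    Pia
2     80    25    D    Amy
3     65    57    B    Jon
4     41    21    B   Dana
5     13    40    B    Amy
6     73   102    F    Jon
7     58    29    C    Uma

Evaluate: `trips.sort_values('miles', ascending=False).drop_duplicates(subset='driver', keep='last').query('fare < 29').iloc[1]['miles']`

41

sort by miles descending:
   miles  fare zone driver
2     80    25    D    Amy
6     73   102    F    Jon
3     65    57    B    Jon
7     58    29    C    Uma
0     50     5    A    Jon
4     41    21    B   Dana
5     13    40    B    Amy
1     12    65    F    Pia
drop duplicate driver (keep=last):
   miles  fare zone driver
7     58    29    C    Uma
0     50     5    A    Jon
4     41    21    B   Dana
5     13    40    B    Amy
1     12    65    F    Pia
filter rows where fare < 29:
   miles  fare zone driver
0     50     5    A    Jon
4     41    21    B   Dana
The value at position 1, column 'miles' is 41.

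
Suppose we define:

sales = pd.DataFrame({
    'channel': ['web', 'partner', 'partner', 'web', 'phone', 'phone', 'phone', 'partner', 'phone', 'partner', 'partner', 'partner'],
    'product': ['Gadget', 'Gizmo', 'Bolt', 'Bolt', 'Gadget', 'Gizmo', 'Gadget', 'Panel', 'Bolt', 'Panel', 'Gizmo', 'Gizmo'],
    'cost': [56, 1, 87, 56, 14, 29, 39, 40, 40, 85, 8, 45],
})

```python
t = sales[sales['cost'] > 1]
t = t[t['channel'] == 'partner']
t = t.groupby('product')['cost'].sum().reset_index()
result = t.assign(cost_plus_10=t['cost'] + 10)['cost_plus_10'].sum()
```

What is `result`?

295

filter rows where cost > 1:
    channel product  cost
0       web  Gadget    56
2   partner    Bolt    87
3       web    Bolt    56
4     phone  Gadget    14
5     phone   Gizmo    29
6     phone  Gadget    39
7   partner   Panel    40
8     phone    Bolt    40
9   partner   Panel    85
10  partner   Gizmo     8
11  partner   Gizmo    45
filter rows where channel == 'partner':
    channel product  cost
2   partner    Bolt    87
7   partner   Panel    40
9   partner   Panel    85
10  partner   Gizmo     8
11  partner   Gizmo    45
group by product, sum of cost:
product
Bolt      87
Gizmo     53
Panel    125
Name: cost, dtype: int64
reset_index():
  product  cost
0    Bolt    87
1   Gizmo    53
2   Panel   125
add column cost_plus_10 = t['cost'] + 10:
  product  cost  cost_plus_10
0    Bolt    87            97
1   Gizmo    53            63
2   Panel   125           135
Then the sum of column 'cost_plus_10': 295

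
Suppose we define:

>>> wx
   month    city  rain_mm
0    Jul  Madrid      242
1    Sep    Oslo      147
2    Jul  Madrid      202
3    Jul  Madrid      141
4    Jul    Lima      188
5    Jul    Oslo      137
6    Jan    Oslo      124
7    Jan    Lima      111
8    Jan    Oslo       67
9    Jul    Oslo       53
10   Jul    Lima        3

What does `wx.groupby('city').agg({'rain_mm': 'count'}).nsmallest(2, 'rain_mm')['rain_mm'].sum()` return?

group by city, count of rain_mm:
        rain_mm
city           
Lima          3
Madrid        3
Oslo          5
take 2 rows with smallest rain_mm:
        rain_mm
city           
Lima          3
Madrid        3

6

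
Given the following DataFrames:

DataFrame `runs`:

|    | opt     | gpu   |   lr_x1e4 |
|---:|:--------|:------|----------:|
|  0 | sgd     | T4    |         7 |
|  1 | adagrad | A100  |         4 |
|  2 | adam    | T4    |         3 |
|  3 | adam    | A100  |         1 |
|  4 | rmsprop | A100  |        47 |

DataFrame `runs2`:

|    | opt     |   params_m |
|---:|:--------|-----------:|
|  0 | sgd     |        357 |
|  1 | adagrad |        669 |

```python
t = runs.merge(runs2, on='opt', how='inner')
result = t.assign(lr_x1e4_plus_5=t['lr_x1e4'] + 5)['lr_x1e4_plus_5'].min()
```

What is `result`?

9

merge on 'opt' (how='inner') → 2 rows:
       opt   gpu  lr_x1e4  params_m
0      sgd    T4        7       357
1  adagrad  A100        4       669
add column lr_x1e4_plus_5 = t['lr_x1e4'] + 5:
       opt   gpu  lr_x1e4  params_m  lr_x1e4_plus_5
0      sgd    T4        7       357              12
1  adagrad  A100        4       669               9
The min of column 'lr_x1e4_plus_5' is 9.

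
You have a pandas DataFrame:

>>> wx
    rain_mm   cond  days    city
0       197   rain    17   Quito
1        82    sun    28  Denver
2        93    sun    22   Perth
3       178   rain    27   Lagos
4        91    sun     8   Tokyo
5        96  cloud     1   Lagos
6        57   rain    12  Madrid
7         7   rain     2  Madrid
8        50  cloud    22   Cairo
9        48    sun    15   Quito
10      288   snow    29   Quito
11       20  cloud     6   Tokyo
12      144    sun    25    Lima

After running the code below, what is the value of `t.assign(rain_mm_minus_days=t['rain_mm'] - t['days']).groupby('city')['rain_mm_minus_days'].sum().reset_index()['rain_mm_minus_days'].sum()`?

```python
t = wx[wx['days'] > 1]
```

1042

filter rows where days > 1:
    rain_mm   cond  days    city
0       197   rain    17   Quito
1        82    sun    28  Denver
2        93    sun    22   Perth
3       178   rain    27   Lagos
4        91    sun     8   Tokyo
6        57   rain    12  Madrid
7         7   rain     2  Madrid
8        50  cloud    22   Cairo
9        48    sun    15   Quito
10      288   snow    29   Quito
11       20  cloud     6   Tokyo
12      144    sun    25    Lima
add column rain_mm_minus_days = t['rain_mm'] - t['days']:
    rain_mm   cond  days    city  rain_mm_minus_days
0       197   rain    17   Quito                 180
1        82    sun    28  Denver                  54
2        93    sun    22   Perth                  71
3       178   rain    27   Lagos                 151
4        91    sun     8   Tokyo                  83
6        57   rain    12  Madrid                  45
7         7   rain     2  Madrid                   5
8        50  cloud    22   Cairo                  28
9        48    sun    15   Quito                  33
10      288   snow    29   Quito                 259
11       20  cloud     6   Tokyo                  14
12      144    sun    25    Lima                 119
group by city, sum of rain_mm_minus_days:
city
Cairo      28
Denver     54
Lagos     151
Lima      119
Madrid     50
Perth      71
Quito     472
Tokyo      97
Name: rain_mm_minus_days, dtype: int64
reset_index():
     city  rain_mm_minus_days
0   Cairo                  28
1  Denver                  54
2   Lagos                 151
3    Lima                 119
4  Madrid                  50
5   Perth                  71
6   Quito                 472
7   Tokyo                  97
Reading off the sum of column 'rain_mm_minus_days', we get 1042.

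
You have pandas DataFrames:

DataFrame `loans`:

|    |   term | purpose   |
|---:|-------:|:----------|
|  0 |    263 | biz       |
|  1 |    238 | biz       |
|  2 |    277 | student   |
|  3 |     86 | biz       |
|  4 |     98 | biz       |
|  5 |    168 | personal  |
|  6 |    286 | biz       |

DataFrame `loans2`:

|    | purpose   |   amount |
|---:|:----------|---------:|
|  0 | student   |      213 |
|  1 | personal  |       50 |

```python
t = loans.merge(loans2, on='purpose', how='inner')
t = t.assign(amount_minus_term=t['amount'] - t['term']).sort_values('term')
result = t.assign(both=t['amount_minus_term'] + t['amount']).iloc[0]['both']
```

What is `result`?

merge on 'purpose' (how='inner') → 2 rows:
   term   purpose  amount
0   277   student     213
1   168  personal      50
add column amount_minus_term = t['amount'] - t['term']:
   term   purpose  amount  amount_minus_term
0   277   student     213                -64
1   168  personal      50               -118
sort by term:
   term   purpose  amount  amount_minus_term
1   168  personal      50               -118
0   277   student     213                -64
add column both = t['amount_minus_term'] + t['amount']:
   term   purpose  amount  amount_minus_term  both
1   168  personal      50               -118   -68
0   277   student     213                -64   149
Hence -68.

-68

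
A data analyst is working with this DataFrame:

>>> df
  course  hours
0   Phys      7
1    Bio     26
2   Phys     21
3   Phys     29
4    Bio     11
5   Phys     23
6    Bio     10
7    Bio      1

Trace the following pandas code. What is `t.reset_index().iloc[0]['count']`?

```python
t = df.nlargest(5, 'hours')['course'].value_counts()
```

3

take 5 rows with largest hours:
  course  hours
3   Phys     29
1    Bio     26
5   Phys     23
2   Phys     21
4    Bio     11
value_counts of course:
course
Phys    3
Bio     2
Name: count, dtype: int64
reset_index():
  course  count
0   Phys      3
1    Bio      2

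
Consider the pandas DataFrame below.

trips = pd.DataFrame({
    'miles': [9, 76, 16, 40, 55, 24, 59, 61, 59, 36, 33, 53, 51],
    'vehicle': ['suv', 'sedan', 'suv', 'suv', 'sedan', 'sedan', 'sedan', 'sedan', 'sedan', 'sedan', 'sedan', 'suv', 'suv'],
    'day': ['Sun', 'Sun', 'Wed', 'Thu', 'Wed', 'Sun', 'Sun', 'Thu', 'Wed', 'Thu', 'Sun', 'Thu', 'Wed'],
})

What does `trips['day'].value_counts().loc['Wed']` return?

value_counts of day:
day
Sun    5
Wed    4
Thu    4
Name: count, dtype: int64

4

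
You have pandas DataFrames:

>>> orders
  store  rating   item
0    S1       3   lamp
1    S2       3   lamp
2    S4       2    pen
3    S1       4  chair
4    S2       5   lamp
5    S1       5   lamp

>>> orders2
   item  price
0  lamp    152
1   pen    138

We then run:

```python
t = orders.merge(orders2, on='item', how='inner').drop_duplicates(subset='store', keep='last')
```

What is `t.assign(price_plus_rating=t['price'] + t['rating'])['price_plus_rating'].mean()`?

merge on 'item' (how='inner') → 5 rows:
  store  rating  item  price
0    S1       3  lamp    152
1    S2       3  lamp    152
2    S4       2   pen    138
3    S2       5  lamp    152
4    S1       5  lamp    152
drop duplicate store (keep=last):
  store  rating  item  price
2    S4       2   pen    138
3    S2       5  lamp    152
4    S1       5  lamp    152
add column price_plus_rating = t['price'] + t['rating']:
  store  rating  item  price  price_plus_rating
2    S4       2   pen    138                140
3    S2       5  lamp    152                157
4    S1       5  lamp    152                157
Finally, mean of column 'price_plus_rating' = 151.333333333.

151.333333333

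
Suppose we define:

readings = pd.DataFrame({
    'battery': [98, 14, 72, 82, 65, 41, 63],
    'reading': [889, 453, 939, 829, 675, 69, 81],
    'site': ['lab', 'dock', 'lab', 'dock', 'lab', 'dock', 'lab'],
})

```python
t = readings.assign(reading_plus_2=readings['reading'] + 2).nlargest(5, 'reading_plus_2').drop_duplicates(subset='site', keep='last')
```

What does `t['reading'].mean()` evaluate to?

add column reading_plus_2 = readings['reading'] + 2:
   battery  reading  site  reading_plus_2
0       98      889   lab             891
1       14      453  dock             455
2       72      939   lab             941
3       82      829  dock             831
4       65      675   lab             677
5       41       69  dock              71
6       63       81   lab              83
take 5 rows with largest reading_plus_2:
   battery  reading  site  reading_plus_2
2       72      939   lab             941
0       98      889   lab             891
3       82      829  dock             831
4       65      675   lab             677
1       14      453  dock             455
drop duplicate site (keep=last):
   battery  reading  site  reading_plus_2
4       65      675   lab             677
1       14      453  dock             455
Finally, mean of column 'reading' = 564.0.

564.0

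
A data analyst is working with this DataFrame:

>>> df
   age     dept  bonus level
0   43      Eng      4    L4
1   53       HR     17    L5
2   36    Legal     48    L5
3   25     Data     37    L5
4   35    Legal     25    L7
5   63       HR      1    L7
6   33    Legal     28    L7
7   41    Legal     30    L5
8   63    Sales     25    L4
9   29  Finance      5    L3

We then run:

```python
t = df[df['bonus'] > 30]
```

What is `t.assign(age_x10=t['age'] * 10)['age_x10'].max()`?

filter rows where bonus > 30:
   age   dept  bonus level
2   36  Legal     48    L5
3   25   Data     37    L5
add column age_x10 = t['age'] * 10:
   age   dept  bonus level  age_x10
2   36  Legal     48    L5      360
3   25   Data     37    L5      250
Taking the max of column 'age_x10' gives 360.

360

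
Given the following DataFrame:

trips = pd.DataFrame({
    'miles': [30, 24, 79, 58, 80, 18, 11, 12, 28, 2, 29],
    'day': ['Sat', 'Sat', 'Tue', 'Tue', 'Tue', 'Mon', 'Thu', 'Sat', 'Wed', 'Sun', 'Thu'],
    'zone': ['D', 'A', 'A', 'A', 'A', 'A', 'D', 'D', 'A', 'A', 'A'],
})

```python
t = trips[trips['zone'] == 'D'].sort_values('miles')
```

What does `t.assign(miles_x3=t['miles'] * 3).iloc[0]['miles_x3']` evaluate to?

33

filter rows where zone == 'D':
   miles  day zone
0     30  Sat    D
6     11  Thu    D
7     12  Sat    D
sort by miles:
   miles  day zone
6     11  Thu    D
7     12  Sat    D
0     30  Sat    D
add column miles_x3 = t['miles'] * 3:
   miles  day zone  miles_x3
6     11  Thu    D        33
7     12  Sat    D        36
0     30  Sat    D        90
Taking the value at position 0, column 'miles_x3' gives 33.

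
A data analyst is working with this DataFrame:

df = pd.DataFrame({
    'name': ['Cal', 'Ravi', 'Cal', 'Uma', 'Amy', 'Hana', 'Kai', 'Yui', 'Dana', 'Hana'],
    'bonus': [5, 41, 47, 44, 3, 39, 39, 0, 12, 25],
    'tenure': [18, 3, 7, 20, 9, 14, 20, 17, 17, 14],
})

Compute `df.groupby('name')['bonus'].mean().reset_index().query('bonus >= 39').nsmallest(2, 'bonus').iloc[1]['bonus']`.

group by name, mean of bonus:
name
Amy      3.0
Cal     26.0
Dana    12.0
Hana    32.0
Kai     39.0
Ravi    41.0
Uma     44.0
Yui      0.0
Name: bonus, dtype: float64
reset_index():
   name  bonus
0   Amy    3.0
1   Cal   26.0
2  Dana   12.0
3  Hana   32.0
4   Kai   39.0
5  Ravi   41.0
6   Uma   44.0
7   Yui    0.0
filter rows where bonus >= 39:
   name  bonus
4   Kai   39.0
5  Ravi   41.0
6   Uma   44.0
take 2 rows with smallest bonus:
   name  bonus
4   Kai   39.0
5  Ravi   41.0

41.0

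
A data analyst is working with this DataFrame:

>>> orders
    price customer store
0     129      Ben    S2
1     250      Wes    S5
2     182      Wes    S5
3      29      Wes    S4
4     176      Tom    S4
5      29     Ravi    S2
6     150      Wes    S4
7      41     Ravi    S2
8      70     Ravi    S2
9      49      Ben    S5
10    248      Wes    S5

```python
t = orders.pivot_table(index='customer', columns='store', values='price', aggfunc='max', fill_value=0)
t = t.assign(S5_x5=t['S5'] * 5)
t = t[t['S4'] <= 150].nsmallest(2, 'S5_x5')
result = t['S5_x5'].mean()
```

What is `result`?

pivot: rows=customer, cols=store, max(price):
store      S2   S4   S5
customer               
Ben       129    0   49
Ravi       70    0    0
Tom         0  176    0
Wes         0  150  250
add column S5_x5 = t['S5'] * 5:
store      S2   S4   S5  S5_x5
customer                      
Ben       129    0   49    245
Ravi       70    0    0      0
Tom         0  176    0      0
Wes         0  150  250   1250
filter rows where S4 <= 150:
store      S2   S4   S5  S5_x5
customer                      
Ben       129    0   49    245
Ravi       70    0    0      0
Wes         0  150  250   1250
take 2 rows with smallest S5_x5:
store      S2  S4  S5  S5_x5
customer                    
Ravi       70   0   0      0
Ben       129   0  49    245

122.5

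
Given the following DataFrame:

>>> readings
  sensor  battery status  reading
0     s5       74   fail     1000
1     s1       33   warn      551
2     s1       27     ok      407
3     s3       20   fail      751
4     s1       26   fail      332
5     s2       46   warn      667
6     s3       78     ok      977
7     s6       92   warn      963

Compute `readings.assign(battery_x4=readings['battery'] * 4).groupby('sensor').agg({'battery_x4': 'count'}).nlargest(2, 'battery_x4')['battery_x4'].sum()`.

5

add column battery_x4 = readings['battery'] * 4:
  sensor  battery status  reading  battery_x4
0     s5       74   fail     1000         296
1     s1       33   warn      551         132
2     s1       27     ok      407         108
3     s3       20   fail      751          80
4     s1       26   fail      332         104
5     s2       46   warn      667         184
6     s3       78     ok      977         312
7     s6       92   warn      963         368
group by sensor, count of battery_x4:
        battery_x4
sensor            
s1               3
s2               1
s3               2
s5               1
s6               1
take 2 rows with largest battery_x4:
        battery_x4
sensor            
s1               3
s3               2
Reading off the sum of column 'battery_x4', we get 5.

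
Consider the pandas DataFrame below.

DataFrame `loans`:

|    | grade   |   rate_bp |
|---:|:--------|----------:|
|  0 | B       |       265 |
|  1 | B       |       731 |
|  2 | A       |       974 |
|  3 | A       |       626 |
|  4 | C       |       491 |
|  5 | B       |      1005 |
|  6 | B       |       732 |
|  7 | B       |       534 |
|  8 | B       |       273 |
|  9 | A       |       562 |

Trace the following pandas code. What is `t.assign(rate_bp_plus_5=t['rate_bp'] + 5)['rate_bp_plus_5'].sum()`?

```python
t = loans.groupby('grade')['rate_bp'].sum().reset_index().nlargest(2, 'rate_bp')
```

5712

group by grade, sum of rate_bp:
grade
A    2162
B    3540
C     491
Name: rate_bp, dtype: int64
reset_index():
  grade  rate_bp
0     A     2162
1     B     3540
2     C      491
take 2 rows with largest rate_bp:
  grade  rate_bp
1     B     3540
0     A     2162
add column rate_bp_plus_5 = t['rate_bp'] + 5:
  grade  rate_bp  rate_bp_plus_5
1     B     3540            3545
0     A     2162            2167
Finally, sum of column 'rate_bp_plus_5' = 5712.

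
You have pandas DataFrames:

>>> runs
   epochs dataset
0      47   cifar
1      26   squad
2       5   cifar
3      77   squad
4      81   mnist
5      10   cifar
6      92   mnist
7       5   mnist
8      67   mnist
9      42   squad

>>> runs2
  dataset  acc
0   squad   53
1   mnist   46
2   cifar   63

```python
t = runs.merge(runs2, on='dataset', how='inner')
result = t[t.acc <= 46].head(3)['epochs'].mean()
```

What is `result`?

merge on 'dataset' (how='inner') → 10 rows:
   epochs dataset  acc
0      47   cifar   63
1      26   squad   53
2       5   cifar   63
3      77   squad   53
4      81   mnist   46
5      10   cifar   63
6      92   mnist   46
7       5   mnist   46
8      67   mnist   46
9      42   squad   53
filter rows where acc <= 46:
   epochs dataset  acc
4      81   mnist   46
6      92   mnist   46
7       5   mnist   46
8      67   mnist   46
take first 3 rows:
   epochs dataset  acc
4      81   mnist   46
6      92   mnist   46
7       5   mnist   46

59.3333333333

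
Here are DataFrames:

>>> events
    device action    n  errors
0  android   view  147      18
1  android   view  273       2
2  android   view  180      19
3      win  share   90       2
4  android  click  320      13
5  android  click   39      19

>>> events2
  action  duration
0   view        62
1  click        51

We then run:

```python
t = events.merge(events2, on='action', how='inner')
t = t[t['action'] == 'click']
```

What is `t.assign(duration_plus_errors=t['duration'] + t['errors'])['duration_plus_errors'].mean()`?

merge on 'action' (how='inner') → 5 rows:
    device action    n  errors  duration
0  android   view  147      18        62
1  android   view  273       2        62
2  android   view  180      19        62
3  android  click  320      13        51
4  android  click   39      19        51
filter rows where action == 'click':
    device action    n  errors  duration
3  android  click  320      13        51
4  android  click   39      19        51
add column duration_plus_errors = t['duration'] + t['errors']:
    device action    n  errors  duration  duration_plus_errors
3  android  click  320      13        51                    64
4  android  click   39      19        51                    70
Reading off the mean of column 'duration_plus_errors', we get 67.0.

67.0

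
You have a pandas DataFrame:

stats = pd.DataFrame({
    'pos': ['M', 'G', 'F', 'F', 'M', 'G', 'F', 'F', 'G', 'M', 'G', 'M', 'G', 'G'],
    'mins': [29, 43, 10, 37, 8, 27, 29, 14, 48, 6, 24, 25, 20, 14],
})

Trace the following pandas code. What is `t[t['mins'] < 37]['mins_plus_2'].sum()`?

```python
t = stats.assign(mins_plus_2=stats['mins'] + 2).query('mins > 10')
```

add column mins_plus_2 = stats['mins'] + 2:
   pos  mins  mins_plus_2
0    M    29           31
1    G    43           45
2    F    10           12
3    F    37           39
4    M     8           10
5    G    27           29
6    F    29           31
7    F    14           16
8    G    48           50
9    M     6            8
10   G    24           26
11   M    25           27
12   G    20           22
13   G    14           16
filter rows where mins > 10:
   pos  mins  mins_plus_2
0    M    29           31
1    G    43           45
3    F    37           39
5    G    27           29
6    F    29           31
7    F    14           16
8    G    48           50
10   G    24           26
11   M    25           27
12   G    20           22
13   G    14           16
filter rows where mins < 37:
   pos  mins  mins_plus_2
0    M    29           31
5    G    27           29
6    F    29           31
7    F    14           16
10   G    24           26
11   M    25           27
12   G    20           22
13   G    14           16
The sum of column 'mins_plus_2' is 198.

198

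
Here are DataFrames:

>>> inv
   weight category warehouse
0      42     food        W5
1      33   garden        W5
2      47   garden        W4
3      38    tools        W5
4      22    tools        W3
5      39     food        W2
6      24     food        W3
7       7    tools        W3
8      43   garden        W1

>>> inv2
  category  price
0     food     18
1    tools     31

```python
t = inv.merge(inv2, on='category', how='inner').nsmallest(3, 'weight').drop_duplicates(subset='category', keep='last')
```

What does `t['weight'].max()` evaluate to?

24

merge on 'category' (how='inner') → 6 rows:
   weight category warehouse  price
0      42     food        W5     18
1      38    tools        W5     31
2      22    tools        W3     31
3      39     food        W2     18
4      24     food        W3     18
5       7    tools        W3     31
take 3 rows with smallest weight:
   weight category warehouse  price
5       7    tools        W3     31
2      22    tools        W3     31
4      24     food        W3     18
drop duplicate category (keep=last):
   weight category warehouse  price
2      22    tools        W3     31
4      24     food        W3     18
Reading off the max of column 'weight', we get 24.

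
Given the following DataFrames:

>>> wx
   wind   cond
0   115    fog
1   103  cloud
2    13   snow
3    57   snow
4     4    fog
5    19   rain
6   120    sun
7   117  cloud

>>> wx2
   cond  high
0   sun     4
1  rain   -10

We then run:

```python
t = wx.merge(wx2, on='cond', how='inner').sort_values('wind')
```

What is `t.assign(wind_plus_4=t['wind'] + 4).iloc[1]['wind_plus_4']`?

124

merge on 'cond' (how='inner') → 2 rows:
   wind  cond  high
0    19  rain   -10
1   120   sun     4
sort by wind:
   wind  cond  high
0    19  rain   -10
1   120   sun     4
add column wind_plus_4 = t['wind'] + 4:
   wind  cond  high  wind_plus_4
0    19  rain   -10           23
1   120   sun     4          124
Taking the value at position 1, column 'wind_plus_4' gives 124.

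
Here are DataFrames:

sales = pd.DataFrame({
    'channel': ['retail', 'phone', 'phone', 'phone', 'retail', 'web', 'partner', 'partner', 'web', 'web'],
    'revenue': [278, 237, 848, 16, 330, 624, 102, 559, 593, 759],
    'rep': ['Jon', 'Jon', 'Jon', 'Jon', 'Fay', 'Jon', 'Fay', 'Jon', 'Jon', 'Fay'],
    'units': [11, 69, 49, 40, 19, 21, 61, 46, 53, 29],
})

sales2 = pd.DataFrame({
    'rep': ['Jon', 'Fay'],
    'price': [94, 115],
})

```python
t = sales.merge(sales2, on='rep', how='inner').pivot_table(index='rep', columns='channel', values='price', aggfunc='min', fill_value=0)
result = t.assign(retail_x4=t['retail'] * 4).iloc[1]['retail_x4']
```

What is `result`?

376

merge on 'rep' (how='inner') → 10 rows:
   channel  revenue  rep  units  price
0   retail      278  Jon     11     94
1    phone      237  Jon     69     94
2    phone      848  Jon     49     94
3    phone       16  Jon     40     94
4   retail      330  Fay     19    115
5      web      624  Jon     21     94
6  partner      102  Fay     61    115
7  partner      559  Jon     46     94
8      web      593  Jon     53     94
9      web      759  Fay     29    115
pivot: rows=rep, cols=channel, min(price):
channel  partner  phone  retail  web
rep                                 
Fay          115      0     115  115
Jon           94     94      94   94
add column retail_x4 = t['retail'] * 4:
channel  partner  phone  retail  web  retail_x4
rep                                            
Fay          115      0     115  115        460
Jon           94     94      94   94        376
So iloc[1]['retail_x4'] = 376.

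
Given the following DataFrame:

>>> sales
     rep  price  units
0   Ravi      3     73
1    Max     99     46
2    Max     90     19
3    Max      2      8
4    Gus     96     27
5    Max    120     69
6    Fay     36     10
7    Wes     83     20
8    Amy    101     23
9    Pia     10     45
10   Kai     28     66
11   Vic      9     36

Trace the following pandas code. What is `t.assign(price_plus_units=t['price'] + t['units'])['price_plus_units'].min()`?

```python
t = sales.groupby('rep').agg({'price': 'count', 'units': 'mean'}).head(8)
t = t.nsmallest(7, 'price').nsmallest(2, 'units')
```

11.0

group by rep: count(price), mean(units):
      price  units
rep               
Amy       1   23.0
Fay       1   10.0
Gus       1   27.0
Kai       1   66.0
Max       4   35.5
Pia       1   45.0
Ravi      1   73.0
Vic       1   36.0
Wes       1   20.0
take first 8 rows:
      price  units
rep               
Amy       1   23.0
Fay       1   10.0
Gus       1   27.0
Kai       1   66.0
Max       4   35.5
Pia       1   45.0
Ravi      1   73.0
Vic       1   36.0
take 7 rows with smallest price:
      price  units
rep               
Amy       1   23.0
Fay       1   10.0
Gus       1   27.0
Kai       1   66.0
Pia       1   45.0
Ravi      1   73.0
Vic       1   36.0
take 2 rows with smallest units:
     price  units
rep              
Fay      1   10.0
Amy      1   23.0
add column price_plus_units = t['price'] + t['units']:
     price  units  price_plus_units
rep                                
Fay      1   10.0              11.0
Amy      1   23.0              24.0
min of column 'price_plus_units' → 11.0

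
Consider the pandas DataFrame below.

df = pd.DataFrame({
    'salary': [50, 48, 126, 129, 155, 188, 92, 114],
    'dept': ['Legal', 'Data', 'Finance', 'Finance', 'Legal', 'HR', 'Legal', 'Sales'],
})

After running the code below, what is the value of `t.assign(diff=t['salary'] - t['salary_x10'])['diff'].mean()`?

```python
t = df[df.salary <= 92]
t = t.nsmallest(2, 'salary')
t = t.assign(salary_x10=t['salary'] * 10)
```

filter rows where salary <= 92:
   salary   dept
0      50  Legal
1      48   Data
6      92  Legal
take 2 rows with smallest salary:
   salary   dept
1      48   Data
0      50  Legal
add column salary_x10 = t['salary'] * 10:
   salary   dept  salary_x10
1      48   Data         480
0      50  Legal         500
add column diff = t['salary'] - t['salary_x10']:
   salary   dept  salary_x10  diff
1      48   Data         480  -432
0      50  Legal         500  -450

-441.0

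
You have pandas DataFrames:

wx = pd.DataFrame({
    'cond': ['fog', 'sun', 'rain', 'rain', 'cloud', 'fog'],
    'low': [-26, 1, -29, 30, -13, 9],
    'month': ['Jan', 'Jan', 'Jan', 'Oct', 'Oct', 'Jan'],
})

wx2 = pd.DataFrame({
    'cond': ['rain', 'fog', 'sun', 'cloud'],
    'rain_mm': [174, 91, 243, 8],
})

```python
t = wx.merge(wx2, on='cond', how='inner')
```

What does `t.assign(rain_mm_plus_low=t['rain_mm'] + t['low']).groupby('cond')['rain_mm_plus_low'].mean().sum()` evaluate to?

496.0

merge on 'cond' (how='inner') → 6 rows:
    cond  low month  rain_mm
0    fog  -26   Jan       91
1    sun    1   Jan      243
2   rain  -29   Jan      174
3   rain   30   Oct      174
4  cloud  -13   Oct        8
5    fog    9   Jan       91
add column rain_mm_plus_low = t['rain_mm'] + t['low']:
    cond  low month  rain_mm  rain_mm_plus_low
0    fog  -26   Jan       91                65
1    sun    1   Jan      243               244
2   rain  -29   Jan      174               145
3   rain   30   Oct      174               204
4  cloud  -13   Oct        8                -5
5    fog    9   Jan       91               100
group by cond, mean of rain_mm_plus_low:
cond
cloud     -5.0
fog       82.5
rain     174.5
sun      244.0
Name: rain_mm_plus_low, dtype: float64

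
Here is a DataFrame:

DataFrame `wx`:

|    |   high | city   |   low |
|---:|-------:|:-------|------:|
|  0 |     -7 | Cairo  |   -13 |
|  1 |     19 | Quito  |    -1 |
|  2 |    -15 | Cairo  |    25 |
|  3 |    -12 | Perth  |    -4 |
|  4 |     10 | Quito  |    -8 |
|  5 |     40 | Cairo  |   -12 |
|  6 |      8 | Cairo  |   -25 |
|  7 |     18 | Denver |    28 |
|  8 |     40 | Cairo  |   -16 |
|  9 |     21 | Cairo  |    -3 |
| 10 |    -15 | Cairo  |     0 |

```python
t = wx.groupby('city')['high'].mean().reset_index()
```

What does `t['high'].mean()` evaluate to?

group by city, mean of high:
city
Cairo     10.285714
Denver    18.000000
Perth    -12.000000
Quito     14.500000
Name: high, dtype: float64
reset_index():
     city       high
0   Cairo  10.285714
1  Denver  18.000000
2   Perth -12.000000
3   Quito  14.500000
So mean() = 7.69642857143.

7.69642857143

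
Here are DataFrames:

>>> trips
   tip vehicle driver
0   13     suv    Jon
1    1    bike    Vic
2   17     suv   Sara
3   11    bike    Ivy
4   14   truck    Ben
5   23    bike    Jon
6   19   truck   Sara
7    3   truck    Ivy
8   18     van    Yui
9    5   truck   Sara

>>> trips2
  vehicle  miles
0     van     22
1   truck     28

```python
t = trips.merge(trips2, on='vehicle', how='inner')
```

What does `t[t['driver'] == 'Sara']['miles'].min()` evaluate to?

28

merge on 'vehicle' (how='inner') → 5 rows:
   tip vehicle driver  miles
0   14   truck    Ben     28
1   19   truck   Sara     28
2    3   truck    Ivy     28
3   18     van    Yui     22
4    5   truck   Sara     28
filter rows where driver == 'Sara':
   tip vehicle driver  miles
1   19   truck   Sara     28
4    5   truck   Sara     28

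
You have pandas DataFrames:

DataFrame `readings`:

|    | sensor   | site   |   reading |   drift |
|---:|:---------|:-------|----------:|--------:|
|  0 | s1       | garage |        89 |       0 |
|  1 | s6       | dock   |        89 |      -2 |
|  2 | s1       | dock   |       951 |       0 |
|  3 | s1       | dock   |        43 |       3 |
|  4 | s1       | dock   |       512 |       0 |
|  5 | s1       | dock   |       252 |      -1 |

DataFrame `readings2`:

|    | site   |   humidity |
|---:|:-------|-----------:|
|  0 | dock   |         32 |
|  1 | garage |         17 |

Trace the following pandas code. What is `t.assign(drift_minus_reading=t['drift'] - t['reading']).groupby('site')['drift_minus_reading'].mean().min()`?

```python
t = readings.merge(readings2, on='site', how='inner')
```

-369.4

merge on 'site' (how='inner') → 6 rows:
  sensor    site  reading  drift  humidity
0     s1  garage       89      0        17
1     s6    dock       89     -2        32
2     s1    dock      951      0        32
3     s1    dock       43      3        32
4     s1    dock      512      0        32
5     s1    dock      252     -1        32
add column drift_minus_reading = t['drift'] - t['reading']:
  sensor    site  reading  drift  humidity  drift_minus_reading
0     s1  garage       89      0        17                  -89
1     s6    dock       89     -2        32                  -91
2     s1    dock      951      0        32                 -951
3     s1    dock       43      3        32                  -40
4     s1    dock      512      0        32                 -512
5     s1    dock      252     -1        32                 -253
group by site, mean of drift_minus_reading:
site
dock     -369.4
garage    -89.0
Name: drift_minus_reading, dtype: float64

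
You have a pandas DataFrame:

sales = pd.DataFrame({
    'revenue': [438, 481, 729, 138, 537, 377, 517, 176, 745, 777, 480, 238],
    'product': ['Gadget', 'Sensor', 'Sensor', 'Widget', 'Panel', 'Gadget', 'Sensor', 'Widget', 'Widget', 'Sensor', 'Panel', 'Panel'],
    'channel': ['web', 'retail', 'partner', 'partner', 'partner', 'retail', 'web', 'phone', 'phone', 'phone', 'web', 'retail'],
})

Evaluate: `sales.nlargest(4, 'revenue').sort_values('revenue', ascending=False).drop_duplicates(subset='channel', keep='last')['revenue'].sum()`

1282

take 4 rows with largest revenue:
   revenue product  channel
9      777  Sensor    phone
8      745  Widget    phone
2      729  Sensor  partner
4      537   Panel  partner
sort by revenue descending:
   revenue product  channel
9      777  Sensor    phone
8      745  Widget    phone
2      729  Sensor  partner
4      537   Panel  partner
drop duplicate channel (keep=last):
   revenue product  channel
8      745  Widget    phone
4      537   Panel  partner
Reading off the sum of column 'revenue', we get 1282.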